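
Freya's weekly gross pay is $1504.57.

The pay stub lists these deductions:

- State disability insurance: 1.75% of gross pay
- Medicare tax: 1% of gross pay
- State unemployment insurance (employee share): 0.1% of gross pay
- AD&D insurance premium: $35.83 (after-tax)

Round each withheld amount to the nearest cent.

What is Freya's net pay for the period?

State disability insurance: $1504.57 × 0.0175 = $26.33
State unemployment insurance (employee share): $1504.57 × 0.001 = $1.50
Medicare tax: $1504.57 × 0.01 = $15.05
AD&D insurance premium: $35.83
Total deductions = $26.33 + $1.50 + $15.05 + $35.83 = $78.71
Net pay = $1504.57 − $78.71 = $1425.86

$1425.86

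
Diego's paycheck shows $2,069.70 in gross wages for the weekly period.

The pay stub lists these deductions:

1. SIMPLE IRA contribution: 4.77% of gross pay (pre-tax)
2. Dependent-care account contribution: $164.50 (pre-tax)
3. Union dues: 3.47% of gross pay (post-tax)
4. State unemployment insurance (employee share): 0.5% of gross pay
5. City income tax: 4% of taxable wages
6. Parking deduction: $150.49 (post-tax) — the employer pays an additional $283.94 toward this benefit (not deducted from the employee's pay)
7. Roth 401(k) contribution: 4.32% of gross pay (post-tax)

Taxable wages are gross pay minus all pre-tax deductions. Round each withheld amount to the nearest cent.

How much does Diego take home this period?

$1,412.15

SIMPLE IRA contribution: $2,069.70 × 0.0477 = $98.72
Dependent-care account contribution: $164.50
Pre-tax total = $98.72 + $164.50 = $263.22
Taxable wages = $2,069.70 − $263.22 = $1,806.48
City income tax: $1,806.48 × 0.04 = $72.26
State unemployment insurance (employee share): $2,069.70 × 0.005 = $10.35
Parking deduction: $150.49
Union dues: $2,069.70 × 0.0347 = $71.82
Roth 401(k) contribution: $2,069.70 × 0.0432 = $89.41
(Employer's $283.94 toward parking deduction is not withheld from the employee.)
Total deductions = $98.72 + $164.50 + $72.26 + $10.35 + $150.49 + $71.82 + $89.41 = $657.55
Net pay = $2,069.70 − $657.55 = $1,412.15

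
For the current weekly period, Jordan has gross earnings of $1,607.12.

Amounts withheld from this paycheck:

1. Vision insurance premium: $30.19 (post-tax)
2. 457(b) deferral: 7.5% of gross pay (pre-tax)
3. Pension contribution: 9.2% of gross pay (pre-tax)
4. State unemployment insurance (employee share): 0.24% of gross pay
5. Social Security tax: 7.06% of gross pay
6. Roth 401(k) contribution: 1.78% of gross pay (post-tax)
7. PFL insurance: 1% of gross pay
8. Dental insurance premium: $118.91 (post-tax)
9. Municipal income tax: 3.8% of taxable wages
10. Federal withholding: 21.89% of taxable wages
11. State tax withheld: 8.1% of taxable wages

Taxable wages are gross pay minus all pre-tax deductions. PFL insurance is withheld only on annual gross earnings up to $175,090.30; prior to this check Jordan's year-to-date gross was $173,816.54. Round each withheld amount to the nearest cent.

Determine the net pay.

Pension contribution: $1,607.12 × 0.092 = $147.86
457(b) deferral: $1,607.12 × 0.075 = $120.53
Pre-tax total = $147.86 + $120.53 = $268.39
Taxable wages = $1,607.12 − $268.39 = $1,338.73
Municipal income tax: $1,338.73 × 0.038 = $50.87
Federal withholding: $1,338.73 × 0.2189 = $293.05
State tax withheld: $1,338.73 × 0.081 = $108.44
State unemployment insurance (employee share): $1,607.12 × 0.0024 = $3.86
Social Security tax: $1,607.12 × 0.0706 = $113.46
PFL insurance: only $175,090.30 − $173,816.54 = $1,273.76 of this check is subject → $1,273.76 × 0.01 = $12.74
Dental insurance premium: $118.91
Roth 401(k) contribution: $1,607.12 × 0.0178 = $28.61
Vision insurance premium: $30.19
Total deductions = $147.86 + $120.53 + $50.87 + $293.05 + $108.44 + $3.86 + $113.46 + $12.74 + $118.91 + $28.61 + $30.19 = $1,028.52
Net pay = $1,607.12 − $1,028.52 = $578.60

$578.60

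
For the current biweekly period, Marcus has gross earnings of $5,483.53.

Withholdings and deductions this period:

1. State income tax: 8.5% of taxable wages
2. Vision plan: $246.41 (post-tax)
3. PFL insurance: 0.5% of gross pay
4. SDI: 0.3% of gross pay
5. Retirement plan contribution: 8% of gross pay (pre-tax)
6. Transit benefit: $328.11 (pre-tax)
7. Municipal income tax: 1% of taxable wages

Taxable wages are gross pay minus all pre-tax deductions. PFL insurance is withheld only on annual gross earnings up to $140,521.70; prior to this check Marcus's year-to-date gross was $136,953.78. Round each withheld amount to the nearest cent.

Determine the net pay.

Retirement plan contribution: $5,483.53 × 0.08 = $438.68
Transit benefit: $328.11
Pre-tax total = $438.68 + $328.11 = $766.79
Taxable wages = $5,483.53 − $766.79 = $4,716.74
State income tax: $4,716.74 × 0.085 = $400.92
Municipal income tax: $4,716.74 × 0.01 = $47.17
PFL insurance: only $140,521.70 − $136,953.78 = $3,567.92 of this check is subject → $3,567.92 × 0.005 = $17.84
SDI: $5,483.53 × 0.003 = $16.45
Vision plan: $246.41
Total deductions = $438.68 + $328.11 + $400.92 + $47.17 + $17.84 + $16.45 + $246.41 = $1,495.58
Net pay = $5,483.53 − $1,495.58 = $3,987.95

$3,987.95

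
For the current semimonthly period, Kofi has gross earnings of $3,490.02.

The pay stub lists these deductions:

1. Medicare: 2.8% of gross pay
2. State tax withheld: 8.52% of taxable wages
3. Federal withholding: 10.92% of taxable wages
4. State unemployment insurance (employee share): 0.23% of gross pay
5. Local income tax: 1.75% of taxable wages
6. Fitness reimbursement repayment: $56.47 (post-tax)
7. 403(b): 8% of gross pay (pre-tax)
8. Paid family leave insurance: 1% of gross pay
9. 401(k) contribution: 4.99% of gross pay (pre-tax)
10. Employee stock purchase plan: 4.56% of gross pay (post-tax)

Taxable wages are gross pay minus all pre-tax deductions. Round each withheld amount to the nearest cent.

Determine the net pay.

401(k) contribution: $3,490.02 × 0.0499 = $174.15
403(b): $3,490.02 × 0.08 = $279.20
Pre-tax total = $174.15 + $279.20 = $453.35
Taxable wages = $3,490.02 − $453.35 = $3,036.67
Local income tax: $3,036.67 × 0.0175 = $53.14
Federal withholding: $3,036.67 × 0.1092 = $331.60
State tax withheld: $3,036.67 × 0.0852 = $258.72
Paid family leave insurance: $3,490.02 × 0.01 = $34.90
Medicare: $3,490.02 × 0.028 = $97.72
State unemployment insurance (employee share): $3,490.02 × 0.0023 = $8.03
Employee stock purchase plan: $3,490.02 × 0.0456 = $159.14
Fitness reimbursement repayment: $56.47
Total deductions = $174.15 + $279.20 + $53.14 + $331.60 + $258.72 + $34.90 + $97.72 + $8.03 + $159.14 + $56.47 = $1,453.07
Net pay = $3,490.02 − $1,453.07 = $2,036.95

$2,036.95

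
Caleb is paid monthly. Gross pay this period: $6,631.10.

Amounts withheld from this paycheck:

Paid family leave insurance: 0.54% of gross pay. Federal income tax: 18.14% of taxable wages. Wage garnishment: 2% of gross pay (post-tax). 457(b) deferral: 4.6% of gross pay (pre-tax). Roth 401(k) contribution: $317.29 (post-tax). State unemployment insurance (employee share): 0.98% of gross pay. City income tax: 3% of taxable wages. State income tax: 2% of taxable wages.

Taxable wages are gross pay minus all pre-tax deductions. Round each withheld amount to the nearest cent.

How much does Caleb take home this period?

$4,311.52

457(b) deferral: $6,631.10 × 0.046 = $305.03
Taxable wages = $6,631.10 − $305.03 = $6,326.07
Federal income tax: $6,326.07 × 0.1814 = $1,147.55
City income tax: $6,326.07 × 0.03 = $189.78
State income tax: $6,326.07 × 0.02 = $126.52
Paid family leave insurance: $6,631.10 × 0.0054 = $35.81
State unemployment insurance (employee share): $6,631.10 × 0.0098 = $64.98
Wage garnishment: $6,631.10 × 0.02 = $132.62
Roth 401(k) contribution: $317.29
Total deductions = $305.03 + $1,147.55 + $189.78 + $126.52 + $35.81 + $64.98 + $132.62 + $317.29 = $2,319.58
Net pay = $6,631.10 − $2,319.58 = $4,311.52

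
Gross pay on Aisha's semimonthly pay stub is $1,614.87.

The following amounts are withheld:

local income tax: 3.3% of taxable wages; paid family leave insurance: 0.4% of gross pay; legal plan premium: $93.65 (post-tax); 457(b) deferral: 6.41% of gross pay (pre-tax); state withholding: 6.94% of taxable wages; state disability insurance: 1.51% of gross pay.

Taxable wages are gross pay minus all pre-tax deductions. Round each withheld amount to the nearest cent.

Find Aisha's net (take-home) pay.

457(b) deferral: $1,614.87 × 0.0641 = $103.51
Taxable wages = $1,614.87 − $103.51 = $1,511.36
State withholding: $1,511.36 × 0.0694 = $104.89
Local income tax: $1,511.36 × 0.033 = $49.87
Paid family leave insurance: $1,614.87 × 0.004 = $6.46
State disability insurance: $1,614.87 × 0.0151 = $24.38
Legal plan premium: $93.65
Total deductions = $103.51 + $104.89 + $49.87 + $6.46 + $24.38 + $93.65 = $382.76
Net pay = $1,614.87 − $382.76 = $1,232.11

$1,232.11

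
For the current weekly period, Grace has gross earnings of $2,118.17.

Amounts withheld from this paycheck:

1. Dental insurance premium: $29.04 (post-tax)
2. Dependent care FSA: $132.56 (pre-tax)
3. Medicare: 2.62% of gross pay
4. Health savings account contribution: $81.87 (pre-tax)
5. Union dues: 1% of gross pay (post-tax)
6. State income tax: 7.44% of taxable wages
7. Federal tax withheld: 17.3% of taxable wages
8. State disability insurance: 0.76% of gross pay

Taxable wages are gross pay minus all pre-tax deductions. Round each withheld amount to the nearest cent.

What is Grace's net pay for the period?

$1,310.93

Health savings account contribution: $81.87
Dependent care FSA: $132.56
Pre-tax total = $81.87 + $132.56 = $214.43
Taxable wages = $2,118.17 − $214.43 = $1,903.74
Federal tax withheld: $1,903.74 × 0.173 = $329.35
State income tax: $1,903.74 × 0.0744 = $141.64
Medicare: $2,118.17 × 0.0262 = $55.50
State disability insurance: $2,118.17 × 0.0076 = $16.10
Union dues: $2,118.17 × 0.01 = $21.18
Dental insurance premium: $29.04
Total deductions = $81.87 + $132.56 + $329.35 + $141.64 + $55.50 + $16.10 + $21.18 + $29.04 = $807.24
Net pay = $2,118.17 − $807.24 = $1,310.93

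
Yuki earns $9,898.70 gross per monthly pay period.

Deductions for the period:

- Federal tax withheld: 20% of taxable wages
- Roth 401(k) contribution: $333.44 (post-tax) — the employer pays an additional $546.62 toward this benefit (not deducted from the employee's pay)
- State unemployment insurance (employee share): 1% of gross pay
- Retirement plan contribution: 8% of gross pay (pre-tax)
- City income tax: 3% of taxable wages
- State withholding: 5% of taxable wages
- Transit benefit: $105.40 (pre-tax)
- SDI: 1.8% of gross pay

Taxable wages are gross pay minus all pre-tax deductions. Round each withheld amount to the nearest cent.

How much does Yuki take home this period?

$5,870.40

Transit benefit: $105.40
Retirement plan contribution: $9,898.70 × 0.08 = $791.90
Pre-tax total = $105.40 + $791.90 = $897.30
Taxable wages = $9,898.70 − $897.30 = $9,001.40
City income tax: $9,001.40 × 0.03 = $270.04
Federal tax withheld: $9,001.40 × 0.2 = $1,800.28
State withholding: $9,001.40 × 0.05 = $450.07
State unemployment insurance (employee share): $9,898.70 × 0.01 = $98.99
SDI: $9,898.70 × 0.018 = $178.18
Roth 401(k) contribution: $333.44
(Employer's $546.62 toward Roth 401(k) contribution is not withheld from the employee.)
Total deductions = $105.40 + $791.90 + $270.04 + $1,800.28 + $450.07 + $98.99 + $178.18 + $333.44 = $4,028.30
Net pay = $9,898.70 − $4,028.30 = $5,870.40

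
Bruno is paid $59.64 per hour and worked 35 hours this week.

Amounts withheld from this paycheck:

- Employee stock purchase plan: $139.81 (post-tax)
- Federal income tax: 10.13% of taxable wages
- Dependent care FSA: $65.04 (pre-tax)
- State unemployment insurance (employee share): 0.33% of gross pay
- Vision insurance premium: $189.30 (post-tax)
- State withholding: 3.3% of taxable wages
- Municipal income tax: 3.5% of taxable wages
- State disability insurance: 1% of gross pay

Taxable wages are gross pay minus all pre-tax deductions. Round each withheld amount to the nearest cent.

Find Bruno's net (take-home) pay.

$1323.10

Gross pay: 35 × $59.64 = $2087.40
Dependent care FSA: $65.04
Taxable wages = $2087.40 − $65.04 = $2022.36
State withholding: $2022.36 × 0.033 = $66.74
Municipal income tax: $2022.36 × 0.035 = $70.78
Federal income tax: $2022.36 × 0.1013 = $204.87
State unemployment insurance (employee share): $2087.40 × 0.0033 = $6.89
State disability insurance: $2087.40 × 0.01 = $20.87
Vision insurance premium: $189.30
Employee stock purchase plan: $139.81
Total deductions = $65.04 + $66.74 + $70.78 + $204.87 + $6.89 + $20.87 + $189.30 + $139.81 = $764.30
Net pay = $2087.40 − $764.30 = $1323.10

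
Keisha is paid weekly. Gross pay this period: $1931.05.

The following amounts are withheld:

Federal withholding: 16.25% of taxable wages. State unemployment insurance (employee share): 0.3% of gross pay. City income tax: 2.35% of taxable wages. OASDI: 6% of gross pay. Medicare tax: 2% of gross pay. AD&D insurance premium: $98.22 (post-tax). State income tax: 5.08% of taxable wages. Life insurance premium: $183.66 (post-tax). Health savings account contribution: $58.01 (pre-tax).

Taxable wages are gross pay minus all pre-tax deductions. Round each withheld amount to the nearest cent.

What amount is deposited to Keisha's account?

Health savings account contribution: $58.01
Taxable wages = $1931.05 − $58.01 = $1873.04
Federal withholding: $1873.04 × 0.1625 = $304.37
City income tax: $1873.04 × 0.0235 = $44.02
State income tax: $1873.04 × 0.0508 = $95.15
State unemployment insurance (employee share): $1931.05 × 0.003 = $5.79
Medicare tax: $1931.05 × 0.02 = $38.62
OASDI: $1931.05 × 0.06 = $115.86
Life insurance premium: $183.66
AD&D insurance premium: $98.22
Total deductions = $58.01 + $304.37 + $44.02 + $95.15 + $5.79 + $38.62 + $115.86 + $183.66 + $98.22 = $943.70
Net pay = $1931.05 − $943.70 = $987.35

$987.35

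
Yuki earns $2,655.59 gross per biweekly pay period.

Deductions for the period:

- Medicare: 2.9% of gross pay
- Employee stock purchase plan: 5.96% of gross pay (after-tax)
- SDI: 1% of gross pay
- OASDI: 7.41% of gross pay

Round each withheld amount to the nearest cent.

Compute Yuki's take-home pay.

SDI: $2,655.59 × 0.01 = $26.56
Medicare: $2,655.59 × 0.029 = $77.01
OASDI: $2,655.59 × 0.0741 = $196.78
Employee stock purchase plan: $2,655.59 × 0.0596 = $158.27
Total deductions = $26.56 + $77.01 + $196.78 + $158.27 = $458.62
Net pay = $2,655.59 − $458.62 = $2,196.97

$2,196.97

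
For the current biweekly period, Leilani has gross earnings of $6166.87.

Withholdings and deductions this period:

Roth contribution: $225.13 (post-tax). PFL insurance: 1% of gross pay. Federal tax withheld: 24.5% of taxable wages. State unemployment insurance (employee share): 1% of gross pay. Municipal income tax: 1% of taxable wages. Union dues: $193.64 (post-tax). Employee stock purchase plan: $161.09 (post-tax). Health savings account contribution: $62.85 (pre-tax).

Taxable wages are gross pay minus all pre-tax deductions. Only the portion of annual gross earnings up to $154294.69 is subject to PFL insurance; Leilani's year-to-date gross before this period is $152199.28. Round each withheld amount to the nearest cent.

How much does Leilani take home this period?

$3885.02

Health savings account contribution: $62.85
Taxable wages = $6166.87 − $62.85 = $6104.02
Federal tax withheld: $6104.02 × 0.245 = $1495.48
Municipal income tax: $6104.02 × 0.01 = $61.04
State unemployment insurance (employee share): $6166.87 × 0.01 = $61.67
PFL insurance: only $154294.69 − $152199.28 = $2095.41 of this check is subject → $2095.41 × 0.01 = $20.95
Employee stock purchase plan: $161.09
Union dues: $193.64
Roth contribution: $225.13
Total deductions = $62.85 + $1495.48 + $61.04 + $61.67 + $20.95 + $161.09 + $193.64 + $225.13 = $2281.85
Net pay = $6166.87 − $2281.85 = $3885.02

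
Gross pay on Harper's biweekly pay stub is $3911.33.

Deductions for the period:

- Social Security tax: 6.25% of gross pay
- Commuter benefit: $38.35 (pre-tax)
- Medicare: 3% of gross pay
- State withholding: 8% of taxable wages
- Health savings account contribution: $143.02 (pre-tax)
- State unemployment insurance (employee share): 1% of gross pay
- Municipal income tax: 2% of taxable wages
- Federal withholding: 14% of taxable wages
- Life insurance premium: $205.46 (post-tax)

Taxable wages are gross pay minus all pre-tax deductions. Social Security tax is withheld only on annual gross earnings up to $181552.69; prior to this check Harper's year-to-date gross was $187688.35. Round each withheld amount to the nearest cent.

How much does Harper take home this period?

$2472.86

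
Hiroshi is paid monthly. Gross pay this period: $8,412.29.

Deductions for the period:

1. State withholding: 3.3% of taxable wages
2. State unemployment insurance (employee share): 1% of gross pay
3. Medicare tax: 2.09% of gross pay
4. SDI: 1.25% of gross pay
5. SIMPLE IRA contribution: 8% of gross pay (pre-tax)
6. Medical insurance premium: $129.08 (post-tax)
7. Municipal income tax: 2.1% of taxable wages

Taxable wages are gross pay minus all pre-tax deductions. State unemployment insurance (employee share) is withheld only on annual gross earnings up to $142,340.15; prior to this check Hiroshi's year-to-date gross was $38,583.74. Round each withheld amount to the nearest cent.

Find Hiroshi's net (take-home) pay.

$6,827.21

SIMPLE IRA contribution: $8,412.29 × 0.08 = $672.98
Taxable wages = $8,412.29 − $672.98 = $7,739.31
State withholding: $7,739.31 × 0.033 = $255.40
Municipal income tax: $7,739.31 × 0.021 = $162.53
SDI: $8,412.29 × 0.0125 = $105.15
Medicare tax: $8,412.29 × 0.0209 = $175.82
State unemployment insurance (employee share): cap not yet reached, full $8,412.29 is subject → $8,412.29 × 0.01 = $84.12
Medical insurance premium: $129.08
Total deductions = $672.98 + $255.40 + $162.53 + $105.15 + $175.82 + $84.12 + $129.08 = $1,585.08
Net pay = $8,412.29 − $1,585.08 = $6,827.21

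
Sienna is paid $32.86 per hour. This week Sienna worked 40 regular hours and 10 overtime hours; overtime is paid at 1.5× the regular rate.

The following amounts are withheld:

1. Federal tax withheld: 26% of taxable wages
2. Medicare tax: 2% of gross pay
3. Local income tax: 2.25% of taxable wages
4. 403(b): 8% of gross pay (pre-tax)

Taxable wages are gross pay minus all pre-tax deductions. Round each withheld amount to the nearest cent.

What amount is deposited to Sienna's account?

Regular pay: 40 × $32.86 = $1,314.40
Overtime pay: 10 × $32.86 × 1.5 = $492.90
Gross pay = $1,314.40 + $492.90 = $1,807.30
403(b): $1,807.30 × 0.08 = $144.58
Taxable wages = $1,807.30 − $144.58 = $1,662.72
Local income tax: $1,662.72 × 0.0225 = $37.41
Federal tax withheld: $1,662.72 × 0.26 = $432.31
Medicare tax: $1,807.30 × 0.02 = $36.15
Total deductions = $144.58 + $37.41 + $432.31 + $36.15 = $650.45
Net pay = $1,807.30 − $650.45 = $1,156.85

$1,156.85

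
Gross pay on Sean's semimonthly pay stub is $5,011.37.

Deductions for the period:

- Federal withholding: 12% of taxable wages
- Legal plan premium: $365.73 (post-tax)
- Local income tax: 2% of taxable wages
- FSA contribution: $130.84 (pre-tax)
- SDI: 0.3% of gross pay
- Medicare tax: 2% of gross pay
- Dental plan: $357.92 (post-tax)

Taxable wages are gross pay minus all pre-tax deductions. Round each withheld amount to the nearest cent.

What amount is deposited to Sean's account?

FSA contribution: $130.84
Taxable wages = $5,011.37 − $130.84 = $4,880.53
Local income tax: $4,880.53 × 0.02 = $97.61
Federal withholding: $4,880.53 × 0.12 = $585.66
SDI: $5,011.37 × 0.003 = $15.03
Medicare tax: $5,011.37 × 0.02 = $100.23
Legal plan premium: $365.73
Dental plan: $357.92
Total deductions = $130.84 + $97.61 + $585.66 + $15.03 + $100.23 + $365.73 + $357.92 = $1,653.02
Net pay = $5,011.37 − $1,653.02 = $3,358.35

$3,358.35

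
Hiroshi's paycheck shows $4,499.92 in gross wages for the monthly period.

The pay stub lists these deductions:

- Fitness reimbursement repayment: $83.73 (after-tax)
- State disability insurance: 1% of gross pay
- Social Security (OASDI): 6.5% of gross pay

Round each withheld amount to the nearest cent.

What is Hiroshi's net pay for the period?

Social Security (OASDI): $4,499.92 × 0.065 = $292.49
State disability insurance: $4,499.92 × 0.01 = $45.00
Fitness reimbursement repayment: $83.73
Total deductions = $292.49 + $45.00 + $83.73 = $421.22
Net pay = $4,499.92 − $421.22 = $4,078.70

$4,078.70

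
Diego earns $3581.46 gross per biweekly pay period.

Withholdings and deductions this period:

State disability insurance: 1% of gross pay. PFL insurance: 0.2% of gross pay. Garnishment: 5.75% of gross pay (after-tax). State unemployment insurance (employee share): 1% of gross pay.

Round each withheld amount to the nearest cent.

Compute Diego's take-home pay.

$3296.75

State disability insurance: $3581.46 × 0.01 = $35.81
PFL insurance: $3581.46 × 0.002 = $7.16
State unemployment insurance (employee share): $3581.46 × 0.01 = $35.81
Garnishment: $3581.46 × 0.0575 = $205.93
Total deductions = $35.81 + $7.16 + $35.81 + $205.93 = $284.71
Net pay = $3581.46 − $284.71 = $3296.75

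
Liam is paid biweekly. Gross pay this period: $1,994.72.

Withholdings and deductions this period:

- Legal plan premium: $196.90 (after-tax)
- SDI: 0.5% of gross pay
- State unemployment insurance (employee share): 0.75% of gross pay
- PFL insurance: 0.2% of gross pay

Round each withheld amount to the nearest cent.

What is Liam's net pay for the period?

$1,768.90

State unemployment insurance (employee share): $1,994.72 × 0.0075 = $14.96
PFL insurance: $1,994.72 × 0.002 = $3.99
SDI: $1,994.72 × 0.005 = $9.97
Legal plan premium: $196.90
Total deductions = $14.96 + $3.99 + $9.97 + $196.90 = $225.82
Net pay = $1,994.72 − $225.82 = $1,768.90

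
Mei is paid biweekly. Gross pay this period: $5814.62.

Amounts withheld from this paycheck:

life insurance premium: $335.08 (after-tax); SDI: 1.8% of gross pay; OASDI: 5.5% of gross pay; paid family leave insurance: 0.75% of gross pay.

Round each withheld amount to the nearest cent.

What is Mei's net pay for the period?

$5011.47

OASDI: $5814.62 × 0.055 = $319.80
SDI: $5814.62 × 0.018 = $104.66
Paid family leave insurance: $5814.62 × 0.0075 = $43.61
Life insurance premium: $335.08
Total deductions = $319.80 + $104.66 + $43.61 + $335.08 = $803.15
Net pay = $5814.62 − $803.15 = $5011.47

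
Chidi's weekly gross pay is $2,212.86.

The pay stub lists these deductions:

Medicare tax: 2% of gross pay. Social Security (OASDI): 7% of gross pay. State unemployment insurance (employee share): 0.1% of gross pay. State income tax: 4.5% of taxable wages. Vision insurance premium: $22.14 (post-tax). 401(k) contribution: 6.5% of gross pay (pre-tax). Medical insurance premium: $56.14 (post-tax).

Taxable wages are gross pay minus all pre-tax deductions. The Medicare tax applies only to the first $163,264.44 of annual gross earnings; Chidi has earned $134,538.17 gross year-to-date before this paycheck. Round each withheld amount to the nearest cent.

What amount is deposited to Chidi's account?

$1,696.26

401(k) contribution: $2,212.86 × 0.065 = $143.84
Taxable wages = $2,212.86 − $143.84 = $2,069.02
State income tax: $2,069.02 × 0.045 = $93.11
Medicare tax: cap not yet reached, full $2,212.86 is subject → $2,212.86 × 0.02 = $44.26
Social Security (OASDI): $2,212.86 × 0.07 = $154.90
State unemployment insurance (employee share): $2,212.86 × 0.001 = $2.21
Vision insurance premium: $22.14
Medical insurance premium: $56.14
Total deductions = $143.84 + $93.11 + $44.26 + $154.90 + $2.21 + $22.14 + $56.14 = $516.60
Net pay = $2,212.86 − $516.60 = $1,696.26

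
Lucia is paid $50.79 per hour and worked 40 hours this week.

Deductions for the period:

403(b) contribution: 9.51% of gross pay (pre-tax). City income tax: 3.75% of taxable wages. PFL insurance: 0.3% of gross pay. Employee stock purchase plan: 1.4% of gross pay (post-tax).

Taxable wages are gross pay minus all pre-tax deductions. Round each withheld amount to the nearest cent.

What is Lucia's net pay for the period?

$1734.92

Gross pay: 40 × $50.79 = $2031.60
403(b) contribution: $2031.60 × 0.0951 = $193.21
Taxable wages = $2031.60 − $193.21 = $1838.39
City income tax: $1838.39 × 0.0375 = $68.94
PFL insurance: $2031.60 × 0.003 = $6.09
Employee stock purchase plan: $2031.60 × 0.014 = $28.44
Total deductions = $193.21 + $68.94 + $6.09 + $28.44 = $296.68
Net pay = $2031.60 − $296.68 = $1734.92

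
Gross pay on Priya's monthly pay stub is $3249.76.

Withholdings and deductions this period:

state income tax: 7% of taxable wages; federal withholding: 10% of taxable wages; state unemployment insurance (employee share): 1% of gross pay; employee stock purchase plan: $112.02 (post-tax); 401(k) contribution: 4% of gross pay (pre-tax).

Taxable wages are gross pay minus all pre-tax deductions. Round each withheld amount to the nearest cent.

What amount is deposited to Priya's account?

401(k) contribution: $3249.76 × 0.04 = $129.99
Taxable wages = $3249.76 − $129.99 = $3119.77
State income tax: $3119.77 × 0.07 = $218.38
Federal withholding: $3119.77 × 0.1 = $311.98
State unemployment insurance (employee share): $3249.76 × 0.01 = $32.50
Employee stock purchase plan: $112.02
Total deductions = $129.99 + $218.38 + $311.98 + $32.50 + $112.02 = $804.87
Net pay = $3249.76 − $804.87 = $2444.89

$2444.89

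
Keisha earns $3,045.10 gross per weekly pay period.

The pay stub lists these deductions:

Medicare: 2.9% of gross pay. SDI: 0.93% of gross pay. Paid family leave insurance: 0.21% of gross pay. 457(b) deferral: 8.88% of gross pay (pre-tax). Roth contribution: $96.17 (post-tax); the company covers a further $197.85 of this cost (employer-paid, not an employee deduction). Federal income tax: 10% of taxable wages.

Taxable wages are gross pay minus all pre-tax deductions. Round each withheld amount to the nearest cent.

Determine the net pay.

457(b) deferral: $3,045.10 × 0.0888 = $270.40
Taxable wages = $3,045.10 − $270.40 = $2,774.70
Federal income tax: $2,774.70 × 0.1 = $277.47
Medicare: $3,045.10 × 0.029 = $88.31
SDI: $3,045.10 × 0.0093 = $28.32
Paid family leave insurance: $3,045.10 × 0.0021 = $6.39
Roth contribution: $96.17
(Employer's $197.85 toward Roth contribution is not withheld from the employee.)
Total deductions = $270.40 + $277.47 + $88.31 + $28.32 + $6.39 + $96.17 = $767.06
Net pay = $3,045.10 − $767.06 = $2,278.04

$2,278.04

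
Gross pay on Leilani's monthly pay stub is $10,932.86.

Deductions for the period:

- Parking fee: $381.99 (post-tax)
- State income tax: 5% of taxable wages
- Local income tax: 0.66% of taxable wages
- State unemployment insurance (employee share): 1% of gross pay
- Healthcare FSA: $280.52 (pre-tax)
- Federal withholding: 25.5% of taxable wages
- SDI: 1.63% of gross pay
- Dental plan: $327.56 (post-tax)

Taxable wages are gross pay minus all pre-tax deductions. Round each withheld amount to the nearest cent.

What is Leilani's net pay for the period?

$6,335.97

Healthcare FSA: $280.52
Taxable wages = $10,932.86 − $280.52 = $10,652.34
Federal withholding: $10,652.34 × 0.255 = $2,716.35
Local income tax: $10,652.34 × 0.0066 = $70.31
State income tax: $10,652.34 × 0.05 = $532.62
State unemployment insurance (employee share): $10,932.86 × 0.01 = $109.33
SDI: $10,932.86 × 0.0163 = $178.21
Parking fee: $381.99
Dental plan: $327.56
Total deductions = $280.52 + $2,716.35 + $70.31 + $532.62 + $109.33 + $178.21 + $381.99 + $327.56 = $4,596.89
Net pay = $10,932.86 − $4,596.89 = $6,335.97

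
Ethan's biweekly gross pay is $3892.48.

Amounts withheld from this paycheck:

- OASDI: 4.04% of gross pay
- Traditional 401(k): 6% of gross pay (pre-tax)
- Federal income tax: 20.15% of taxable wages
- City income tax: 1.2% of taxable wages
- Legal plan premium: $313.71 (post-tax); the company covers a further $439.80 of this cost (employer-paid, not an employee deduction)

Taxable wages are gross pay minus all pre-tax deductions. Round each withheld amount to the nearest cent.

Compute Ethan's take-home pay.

$2406.78

Traditional 401(k): $3892.48 × 0.06 = $233.55
Taxable wages = $3892.48 − $233.55 = $3658.93
Federal income tax: $3658.93 × 0.2015 = $737.27
City income tax: $3658.93 × 0.012 = $43.91
OASDI: $3892.48 × 0.0404 = $157.26
Legal plan premium: $313.71
(Employer's $439.80 toward legal plan premium is not withheld from the employee.)
Total deductions = $233.55 + $737.27 + $43.91 + $157.26 + $313.71 = $1485.70
Net pay = $3892.48 − $1485.70 = $2406.78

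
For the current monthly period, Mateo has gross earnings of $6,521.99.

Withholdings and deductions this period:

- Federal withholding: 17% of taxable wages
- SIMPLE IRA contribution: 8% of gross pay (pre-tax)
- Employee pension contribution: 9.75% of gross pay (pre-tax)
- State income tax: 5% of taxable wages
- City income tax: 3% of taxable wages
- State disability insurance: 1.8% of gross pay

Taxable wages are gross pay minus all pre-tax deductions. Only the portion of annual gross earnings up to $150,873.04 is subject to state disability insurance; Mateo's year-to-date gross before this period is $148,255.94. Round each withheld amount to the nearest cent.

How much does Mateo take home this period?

$3,976.14

SIMPLE IRA contribution: $6,521.99 × 0.08 = $521.76
Employee pension contribution: $6,521.99 × 0.0975 = $635.89
Pre-tax total = $521.76 + $635.89 = $1,157.65
Taxable wages = $6,521.99 − $1,157.65 = $5,364.34
State income tax: $5,364.34 × 0.05 = $268.22
City income tax: $5,364.34 × 0.03 = $160.93
Federal withholding: $5,364.34 × 0.17 = $911.94
State disability insurance: only $150,873.04 − $148,255.94 = $2,617.10 of this check is subject → $2,617.10 × 0.018 = $47.11
Total deductions = $521.76 + $635.89 + $268.22 + $160.93 + $911.94 + $47.11 = $2,545.85
Net pay = $6,521.99 − $2,545.85 = $3,976.14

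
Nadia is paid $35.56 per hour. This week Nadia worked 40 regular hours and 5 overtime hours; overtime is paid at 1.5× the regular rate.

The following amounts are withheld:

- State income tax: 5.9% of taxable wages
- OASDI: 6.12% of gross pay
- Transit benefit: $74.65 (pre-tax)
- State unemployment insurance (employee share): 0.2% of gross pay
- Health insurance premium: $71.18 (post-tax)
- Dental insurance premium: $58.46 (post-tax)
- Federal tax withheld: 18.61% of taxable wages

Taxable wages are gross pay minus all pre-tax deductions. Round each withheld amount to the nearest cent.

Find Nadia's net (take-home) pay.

$982.36

Regular pay: 40 × $35.56 = $1422.40
Overtime pay: 5 × $35.56 × 1.5 = $266.70
Gross pay = $1422.40 + $266.70 = $1689.10
Transit benefit: $74.65
Taxable wages = $1689.10 − $74.65 = $1614.45
Federal tax withheld: $1614.45 × 0.1861 = $300.45
State income tax: $1614.45 × 0.059 = $95.25
State unemployment insurance (employee share): $1689.10 × 0.002 = $3.38
OASDI: $1689.10 × 0.0612 = $103.37
Health insurance premium: $71.18
Dental insurance premium: $58.46
Total deductions = $74.65 + $300.45 + $95.25 + $3.38 + $103.37 + $71.18 + $58.46 = $706.74
Net pay = $1689.10 − $706.74 = $982.36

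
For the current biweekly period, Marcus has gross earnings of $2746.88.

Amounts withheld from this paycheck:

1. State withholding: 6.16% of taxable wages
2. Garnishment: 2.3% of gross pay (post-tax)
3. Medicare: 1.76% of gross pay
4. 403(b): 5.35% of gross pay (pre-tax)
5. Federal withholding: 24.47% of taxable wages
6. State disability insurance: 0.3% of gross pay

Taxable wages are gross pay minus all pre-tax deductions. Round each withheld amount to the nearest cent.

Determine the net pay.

$1683.79

403(b): $2746.88 × 0.0535 = $146.96
Taxable wages = $2746.88 − $146.96 = $2599.92
Federal withholding: $2599.92 × 0.2447 = $636.20
State withholding: $2599.92 × 0.0616 = $160.16
State disability insurance: $2746.88 × 0.003 = $8.24
Medicare: $2746.88 × 0.0176 = $48.35
Garnishment: $2746.88 × 0.023 = $63.18
Total deductions = $146.96 + $636.20 + $160.16 + $8.24 + $48.35 + $63.18 = $1063.09
Net pay = $2746.88 − $1063.09 = $1683.79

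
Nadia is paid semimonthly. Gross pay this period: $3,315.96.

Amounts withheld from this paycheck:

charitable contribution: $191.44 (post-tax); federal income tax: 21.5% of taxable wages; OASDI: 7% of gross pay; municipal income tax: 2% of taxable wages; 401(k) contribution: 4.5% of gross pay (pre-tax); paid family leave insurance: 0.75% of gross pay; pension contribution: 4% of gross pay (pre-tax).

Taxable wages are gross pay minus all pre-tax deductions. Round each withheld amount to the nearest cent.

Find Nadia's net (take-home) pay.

$1,872.66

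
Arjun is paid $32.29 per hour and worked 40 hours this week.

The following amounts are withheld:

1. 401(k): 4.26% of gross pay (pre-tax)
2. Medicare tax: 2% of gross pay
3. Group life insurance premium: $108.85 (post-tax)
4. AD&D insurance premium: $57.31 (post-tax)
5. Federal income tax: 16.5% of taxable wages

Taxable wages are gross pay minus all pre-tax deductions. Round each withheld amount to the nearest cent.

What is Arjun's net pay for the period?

$840.55

Gross pay: 40 × $32.29 = $1291.60
401(k): $1291.60 × 0.0426 = $55.02
Taxable wages = $1291.60 − $55.02 = $1236.58
Federal income tax: $1236.58 × 0.165 = $204.04
Medicare tax: $1291.60 × 0.02 = $25.83
Group life insurance premium: $108.85
AD&D insurance premium: $57.31
Total deductions = $55.02 + $204.04 + $25.83 + $108.85 + $57.31 = $451.05
Net pay = $1291.60 − $451.05 = $840.55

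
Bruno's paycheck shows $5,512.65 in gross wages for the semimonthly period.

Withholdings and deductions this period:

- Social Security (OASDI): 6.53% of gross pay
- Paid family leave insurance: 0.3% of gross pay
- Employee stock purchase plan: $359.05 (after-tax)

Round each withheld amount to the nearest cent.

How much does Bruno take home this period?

$4,777.08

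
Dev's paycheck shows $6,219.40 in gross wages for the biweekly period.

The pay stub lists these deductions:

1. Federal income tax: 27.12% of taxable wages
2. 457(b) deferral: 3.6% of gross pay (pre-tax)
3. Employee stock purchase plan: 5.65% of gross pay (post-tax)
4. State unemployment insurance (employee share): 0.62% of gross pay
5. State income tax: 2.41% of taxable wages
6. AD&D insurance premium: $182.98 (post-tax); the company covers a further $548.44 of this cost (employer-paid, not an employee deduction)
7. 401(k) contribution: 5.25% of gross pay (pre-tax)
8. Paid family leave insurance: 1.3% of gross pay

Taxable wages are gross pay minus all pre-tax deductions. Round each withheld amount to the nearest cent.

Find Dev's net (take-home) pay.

457(b) deferral: $6,219.40 × 0.036 = $223.90
401(k) contribution: $6,219.40 × 0.0525 = $326.52
Pre-tax total = $223.90 + $326.52 = $550.42
Taxable wages = $6,219.40 − $550.42 = $5,668.98
State income tax: $5,668.98 × 0.0241 = $136.62
Federal income tax: $5,668.98 × 0.2712 = $1,537.43
State unemployment insurance (employee share): $6,219.40 × 0.0062 = $38.56
Paid family leave insurance: $6,219.40 × 0.013 = $80.85
Employee stock purchase plan: $6,219.40 × 0.0565 = $351.40
AD&D insurance premium: $182.98
(Employer's $548.44 toward AD&D insurance premium is not withheld from the employee.)
Total deductions = $223.90 + $326.52 + $136.62 + $1,537.43 + $38.56 + $80.85 + $351.40 + $182.98 = $2,878.26
Net pay = $6,219.40 − $2,878.26 = $3,341.14

$3,341.14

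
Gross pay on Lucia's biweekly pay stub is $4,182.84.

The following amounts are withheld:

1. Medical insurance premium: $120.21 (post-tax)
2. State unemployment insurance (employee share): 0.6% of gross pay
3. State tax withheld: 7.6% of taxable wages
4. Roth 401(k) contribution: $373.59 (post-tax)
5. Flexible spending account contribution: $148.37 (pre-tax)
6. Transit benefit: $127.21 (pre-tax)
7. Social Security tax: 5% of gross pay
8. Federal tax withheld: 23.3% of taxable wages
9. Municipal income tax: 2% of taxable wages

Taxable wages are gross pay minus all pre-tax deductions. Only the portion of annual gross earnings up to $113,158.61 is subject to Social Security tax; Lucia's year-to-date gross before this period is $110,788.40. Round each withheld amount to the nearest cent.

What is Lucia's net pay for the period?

$1,984.36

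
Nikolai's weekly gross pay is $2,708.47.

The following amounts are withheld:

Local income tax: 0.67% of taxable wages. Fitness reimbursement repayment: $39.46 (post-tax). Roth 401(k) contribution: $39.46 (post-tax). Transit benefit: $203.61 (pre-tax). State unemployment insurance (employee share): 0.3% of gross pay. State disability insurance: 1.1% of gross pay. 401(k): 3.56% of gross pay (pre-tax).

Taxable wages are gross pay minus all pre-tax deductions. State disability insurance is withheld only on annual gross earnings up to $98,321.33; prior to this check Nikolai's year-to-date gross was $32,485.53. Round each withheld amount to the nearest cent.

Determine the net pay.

401(k): $2,708.47 × 0.0356 = $96.42
Transit benefit: $203.61
Pre-tax total = $96.42 + $203.61 = $300.03
Taxable wages = $2,708.47 − $300.03 = $2,408.44
Local income tax: $2,408.44 × 0.0067 = $16.14
State unemployment insurance (employee share): $2,708.47 × 0.003 = $8.13
State disability insurance: cap not yet reached, full $2,708.47 is subject → $2,708.47 × 0.011 = $29.79
Roth 401(k) contribution: $39.46
Fitness reimbursement repayment: $39.46
Total deductions = $96.42 + $203.61 + $16.14 + $8.13 + $29.79 + $39.46 + $39.46 = $433.01
Net pay = $2,708.47 − $433.01 = $2,275.46

$2,275.46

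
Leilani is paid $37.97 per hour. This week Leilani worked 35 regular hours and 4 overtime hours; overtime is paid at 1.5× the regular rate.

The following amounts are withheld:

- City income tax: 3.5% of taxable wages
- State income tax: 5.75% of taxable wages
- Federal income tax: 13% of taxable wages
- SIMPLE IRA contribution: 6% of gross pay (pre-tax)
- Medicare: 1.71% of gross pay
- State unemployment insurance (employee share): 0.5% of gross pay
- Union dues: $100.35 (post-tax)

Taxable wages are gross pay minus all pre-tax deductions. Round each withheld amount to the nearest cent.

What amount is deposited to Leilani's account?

Regular pay: 35 × $37.97 = $1,328.95
Overtime pay: 4 × $37.97 × 1.5 = $227.82
Gross pay = $1,328.95 + $227.82 = $1,556.77
SIMPLE IRA contribution: $1,556.77 × 0.06 = $93.41
Taxable wages = $1,556.77 − $93.41 = $1,463.36
State income tax: $1,463.36 × 0.0575 = $84.14
Federal income tax: $1,463.36 × 0.13 = $190.24
City income tax: $1,463.36 × 0.035 = $51.22
Medicare: $1,556.77 × 0.0171 = $26.62
State unemployment insurance (employee share): $1,556.77 × 0.005 = $7.78
Union dues: $100.35
Total deductions = $93.41 + $84.14 + $190.24 + $51.22 + $26.62 + $7.78 + $100.35 = $553.76
Net pay = $1,556.77 − $553.76 = $1,003.01

$1,003.01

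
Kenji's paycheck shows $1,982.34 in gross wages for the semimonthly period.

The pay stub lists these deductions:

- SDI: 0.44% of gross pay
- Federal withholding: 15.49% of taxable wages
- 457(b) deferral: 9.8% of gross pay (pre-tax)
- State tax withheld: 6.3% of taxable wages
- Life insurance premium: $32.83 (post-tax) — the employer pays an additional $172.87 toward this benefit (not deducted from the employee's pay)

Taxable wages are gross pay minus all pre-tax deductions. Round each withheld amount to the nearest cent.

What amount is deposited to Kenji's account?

457(b) deferral: $1,982.34 × 0.098 = $194.27
Taxable wages = $1,982.34 − $194.27 = $1,788.07
State tax withheld: $1,788.07 × 0.063 = $112.65
Federal withholding: $1,788.07 × 0.1549 = $276.97
SDI: $1,982.34 × 0.0044 = $8.72
Life insurance premium: $32.83
(Employer's $172.87 toward life insurance premium is not withheld from the employee.)
Total deductions = $194.27 + $112.65 + $276.97 + $8.72 + $32.83 = $625.44
Net pay = $1,982.34 − $625.44 = $1,356.90

$1,356.90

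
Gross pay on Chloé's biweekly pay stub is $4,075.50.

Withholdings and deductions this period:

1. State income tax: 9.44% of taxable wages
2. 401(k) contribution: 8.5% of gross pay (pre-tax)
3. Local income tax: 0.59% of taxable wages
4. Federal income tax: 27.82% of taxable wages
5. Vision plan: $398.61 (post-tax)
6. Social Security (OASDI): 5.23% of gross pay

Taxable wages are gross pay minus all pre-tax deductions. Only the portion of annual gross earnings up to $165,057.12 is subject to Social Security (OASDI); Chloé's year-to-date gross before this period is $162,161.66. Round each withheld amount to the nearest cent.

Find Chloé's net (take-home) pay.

$1,767.58

401(k) contribution: $4,075.50 × 0.085 = $346.42
Taxable wages = $4,075.50 − $346.42 = $3,729.08
Local income tax: $3,729.08 × 0.0059 = $22.00
State income tax: $3,729.08 × 0.0944 = $352.03
Federal income tax: $3,729.08 × 0.2782 = $1,037.43
Social Security (OASDI): only $165,057.12 − $162,161.66 = $2,895.46 of this check is subject → $2,895.46 × 0.0523 = $151.43
Vision plan: $398.61
Total deductions = $346.42 + $22.00 + $352.03 + $1,037.43 + $151.43 + $398.61 = $2,307.92
Net pay = $4,075.50 − $2,307.92 = $1,767.58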